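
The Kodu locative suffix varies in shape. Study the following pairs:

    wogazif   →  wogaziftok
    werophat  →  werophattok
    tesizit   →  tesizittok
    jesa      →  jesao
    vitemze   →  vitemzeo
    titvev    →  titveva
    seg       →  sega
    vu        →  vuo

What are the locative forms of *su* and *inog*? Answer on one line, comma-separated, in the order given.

The pattern is voicing of the final sound: -tok when the stem ends in a voiceless consonant (*wogazif*, *werophat*, *tesizit*); -a when the stem ends in a voiced consonant (*titvev*, *seg*); -o when the stem ends in a vowel (*jesa*, *vitemze*, *vu*).
Since the final sound of *su* is /u/ (a vowel), it takes -o, giving *suo*.
*inog* — final sound /g/ (a voiced consonant) → -a → *inoga*.

suo, inoga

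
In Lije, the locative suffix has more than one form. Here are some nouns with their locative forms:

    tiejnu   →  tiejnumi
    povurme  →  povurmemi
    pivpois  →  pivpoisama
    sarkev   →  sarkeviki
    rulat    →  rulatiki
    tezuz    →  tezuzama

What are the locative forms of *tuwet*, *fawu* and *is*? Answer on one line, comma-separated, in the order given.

tuwetiki, fawumi, isama

The suffix is conditioned by the final sound: -ama when the stem ends in a sibilant (*pivpois*, *tezuz*); -iki when the stem ends in a non-sibilant consonant (*sarkev*, *rulat*); -mi when the stem ends in a vowel (*tiejnu*, *povurme*).
The final sound of *tuwet* is /t/, which is a non-sibilant consonant, so the suffix is -iki, giving *tuwetiki*.
*fawu* — final sound /u/ (a vowel) → -mi → *fawumi*.
*is* — final sound /s/ (a sibilant) → -ama → *isama*.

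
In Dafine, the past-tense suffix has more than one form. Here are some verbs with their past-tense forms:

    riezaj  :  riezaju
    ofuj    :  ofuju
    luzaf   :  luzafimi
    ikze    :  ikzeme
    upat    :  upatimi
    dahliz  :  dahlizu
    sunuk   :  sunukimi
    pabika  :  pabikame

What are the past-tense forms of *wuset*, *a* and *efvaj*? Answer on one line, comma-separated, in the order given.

wusetimi, ame, efvaju

The suffix is conditioned by the final sound: -imi when the stem ends in a voiceless consonant (*luzaf*, *upat*, *sunuk*); -u when the stem ends in a voiced consonant (*riezaj*, *ofuj*, *dahliz*); -me when the stem ends in a vowel (*ikze*, *pabika*).
Since the final sound of *wuset* is /t/ (a voiceless consonant), it takes -imi, giving *wusetimi*.
The final sound of *a* is /a/, which is a vowel, so the suffix is -me, giving *ame*.
*efvaj*: final sound = /j/, a voiced consonant → -u → *efvaju*.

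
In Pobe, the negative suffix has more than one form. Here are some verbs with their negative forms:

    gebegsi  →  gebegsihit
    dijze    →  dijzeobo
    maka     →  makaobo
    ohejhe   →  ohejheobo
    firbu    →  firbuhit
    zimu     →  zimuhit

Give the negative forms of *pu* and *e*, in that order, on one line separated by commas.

The pattern is height harmony: -hit when the last vowel of the stem is a high vowel (*gebegsi*, *firbu*, *zimu*); -obo when the last vowel of the stem is a non-high vowel (*dijze*, *maka*, *ohejhe*).
Since the last vowel of *pu* is /u/ (a high vowel), it takes -hit, giving *puhit*.
Since the last vowel of *e* is /e/ (a non-high vowel), it takes -obo, giving *eobo*.

puhit, eobo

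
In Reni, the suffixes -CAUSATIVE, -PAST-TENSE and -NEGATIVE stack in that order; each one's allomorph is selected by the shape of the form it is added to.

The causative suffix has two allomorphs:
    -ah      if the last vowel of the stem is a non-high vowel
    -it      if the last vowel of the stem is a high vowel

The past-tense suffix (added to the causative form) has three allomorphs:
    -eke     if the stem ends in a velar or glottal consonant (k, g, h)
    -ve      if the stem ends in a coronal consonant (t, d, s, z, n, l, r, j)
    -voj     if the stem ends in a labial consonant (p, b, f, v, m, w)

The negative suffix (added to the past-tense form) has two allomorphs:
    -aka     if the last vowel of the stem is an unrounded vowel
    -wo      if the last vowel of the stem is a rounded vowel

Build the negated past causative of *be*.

beahekeaka

*be*: last vowel = /e/, a non-high vowel → -ah → *beah*.
Since the final consonant of the causative form *beah* is /h/ (velar/glottal), it takes -eke, giving *beaheke*.
The past-tense form *beaheke*: last vowel = /e/, an unrounded vowel → -aka → *beahekeaka*.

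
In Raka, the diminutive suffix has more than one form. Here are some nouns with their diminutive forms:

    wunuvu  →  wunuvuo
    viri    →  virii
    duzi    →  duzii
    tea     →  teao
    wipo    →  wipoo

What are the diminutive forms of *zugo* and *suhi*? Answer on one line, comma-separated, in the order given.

zugoo, suhii

The pattern is front/back vowel harmony: -i when the last vowel of the stem is a front vowel (*viri*, *duzi*); -o when the last vowel of the stem is a back vowel (*wunuvu*, *tea*, *wipo*).
The last vowel of *zugo* is /o/, which is a back vowel, so the suffix is -o, giving *zugoo*.
The last vowel of *suhi* is /i/, which is a front vowel, so the suffix is -i, giving *suhii*.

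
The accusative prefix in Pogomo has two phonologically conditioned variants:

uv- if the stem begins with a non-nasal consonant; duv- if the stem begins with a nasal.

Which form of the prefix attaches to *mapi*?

*mapi* — first consonant /m/ (a nasal) → duv-.

duv-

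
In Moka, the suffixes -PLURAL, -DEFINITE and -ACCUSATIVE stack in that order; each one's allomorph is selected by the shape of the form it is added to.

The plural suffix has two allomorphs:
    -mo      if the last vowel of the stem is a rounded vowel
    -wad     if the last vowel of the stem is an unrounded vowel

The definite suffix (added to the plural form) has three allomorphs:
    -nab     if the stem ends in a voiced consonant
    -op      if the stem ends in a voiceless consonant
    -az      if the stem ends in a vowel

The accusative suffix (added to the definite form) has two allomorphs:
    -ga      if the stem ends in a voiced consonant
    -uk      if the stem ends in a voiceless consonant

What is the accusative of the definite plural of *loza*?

*loza*: last vowel = /a/, an unrounded vowel → -wad → *lozawad*.
Since the final sound of the plural form *lozawad* is /d/ (a voiced consonant), it takes -nab, giving *lozawadnab*.
The definite form *lozawadnab* — final consonant /b/ (voiced) → -ga → *lozawadnabga*.

lozawadnabga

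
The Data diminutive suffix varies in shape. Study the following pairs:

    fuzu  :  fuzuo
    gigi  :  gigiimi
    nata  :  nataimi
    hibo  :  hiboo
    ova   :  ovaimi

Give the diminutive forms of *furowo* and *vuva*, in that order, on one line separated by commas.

The alternation tracks the last vowel of the stem — -o when the last vowel of the stem is a rounded vowel (*fuzu*, *hibo*); -imi when the last vowel of the stem is an unrounded vowel (*gigi*, *nata*, *ova*).
*furowo*: last vowel = /o/, a rounded vowel → -o → *furowoo*.
*vuva* — last vowel /a/ (an unrounded vowel) → -imi → *vuvaimi*.

furowoo, vuvaimi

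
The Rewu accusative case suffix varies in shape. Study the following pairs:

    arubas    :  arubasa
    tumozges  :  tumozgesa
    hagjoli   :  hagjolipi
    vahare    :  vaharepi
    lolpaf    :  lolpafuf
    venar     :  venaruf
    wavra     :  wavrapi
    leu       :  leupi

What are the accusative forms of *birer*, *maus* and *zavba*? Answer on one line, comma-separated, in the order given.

bireruf, mausa, zavbapi

The pattern is sibilance of the final sound: -a when the stem ends in a sibilant (*arubas*, *tumozges*); -uf when the stem ends in a non-sibilant consonant (*lolpaf*, *venar*); -pi when the stem ends in a vowel (*hagjoli*, *vahare*, *wavra*, *leu*).
The final sound of *birer* is /r/, which is a non-sibilant consonant, so the suffix is -uf, giving *bireruf*.
Since the final sound of *maus* is /s/ (a sibilant), it takes -a, giving *mausa*.
Since the final sound of *zavba* is /a/ (a vowel), it takes -pi, giving *zavbapi*.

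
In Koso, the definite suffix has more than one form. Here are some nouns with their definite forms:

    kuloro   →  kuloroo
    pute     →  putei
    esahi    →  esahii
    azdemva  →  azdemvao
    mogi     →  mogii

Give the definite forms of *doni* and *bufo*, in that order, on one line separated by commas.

donii, bufoo

The alternation tracks the last vowel of the stem — -i when the last vowel of the stem is a front vowel (*pute*, *esahi*, *mogi*); -o when the last vowel of the stem is a back vowel (*kuloro*, *azdemva*).
*doni*: last vowel = /i/, a front vowel → -i → *donii*.
Since the last vowel of *bufo* is /o/ (a back vowel), it takes -o, giving *bufoo*.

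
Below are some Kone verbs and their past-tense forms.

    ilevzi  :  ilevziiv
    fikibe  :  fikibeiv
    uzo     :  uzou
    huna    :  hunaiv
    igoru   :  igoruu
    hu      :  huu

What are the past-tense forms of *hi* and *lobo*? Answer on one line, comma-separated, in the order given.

Looking at the last vowel of each stem: -u when the last vowel of the stem is a rounded vowel (*uzo*, *igoru*, *hu*); -iv when the last vowel of the stem is an unrounded vowel (*ilevzi*, *fikibe*, *huna*).
*hi* — last vowel /i/ (an unrounded vowel) → -iv → *hiiv*.
Since the last vowel of *lobo* is /o/ (a rounded vowel), it takes -u, giving *lobou*.

hiiv, lobou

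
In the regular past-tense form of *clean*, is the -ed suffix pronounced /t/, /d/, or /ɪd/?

The stem *clean* ends in a voiced sound other than /d/.
The -ed suffix is realized as /ɪd/ after /t, d/; as /t/ after other voiceless consonants; and as /d/ after other voiced sounds.
So -ed on *clean* is pronounced /d/.

/d/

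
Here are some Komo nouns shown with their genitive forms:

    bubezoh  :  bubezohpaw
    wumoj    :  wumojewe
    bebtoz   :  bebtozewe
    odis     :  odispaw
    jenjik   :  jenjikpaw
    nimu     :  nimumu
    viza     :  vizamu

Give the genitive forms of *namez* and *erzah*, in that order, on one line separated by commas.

Looking at the final sound of each stem: -paw when the stem ends in a voiceless consonant (*bubezoh*, *odis*, *jenjik*); -ewe when the stem ends in a voiced consonant (*wumoj*, *bebtoz*); -mu when the stem ends in a vowel (*nimu*, *viza*).
Since the final sound of *namez* is /z/ (a voiced consonant), it takes -ewe, giving *namezewe*.
The final sound of *erzah* is /h/, which is a voiceless consonant, so the suffix is -paw, giving *erzahpaw*.

namezewe, erzahpaw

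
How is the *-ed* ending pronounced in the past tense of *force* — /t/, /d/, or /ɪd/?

The stem *force* ends in a voiceless consonant other than /t/.
The -ed suffix is realized as /ɪd/ after /t, d/; as /t/ after other voiceless consonants; and as /d/ after other voiced sounds.
So -ed on *force* is pronounced /t/.

/t/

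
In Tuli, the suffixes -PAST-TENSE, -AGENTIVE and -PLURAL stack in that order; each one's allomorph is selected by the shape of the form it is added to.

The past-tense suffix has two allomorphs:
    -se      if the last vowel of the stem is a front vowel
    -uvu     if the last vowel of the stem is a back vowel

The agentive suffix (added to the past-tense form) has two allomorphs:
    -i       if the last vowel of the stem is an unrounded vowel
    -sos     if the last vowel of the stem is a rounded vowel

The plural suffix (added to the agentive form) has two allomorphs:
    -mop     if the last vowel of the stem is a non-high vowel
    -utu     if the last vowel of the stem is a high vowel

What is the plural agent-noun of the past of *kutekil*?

kutekilseiutu

The last vowel of *kutekil* is /i/, which is a front vowel, so the past-tense suffix is -se, giving *kutekilse*.
Since the last vowel of the past-tense form *kutekilse* is /e/ (an unrounded vowel), it takes -i, giving *kutekilsei*.
Since the last vowel of the agentive form *kutekilsei* is /i/ (a high vowel), it takes -utu, giving *kutekilseiutu*.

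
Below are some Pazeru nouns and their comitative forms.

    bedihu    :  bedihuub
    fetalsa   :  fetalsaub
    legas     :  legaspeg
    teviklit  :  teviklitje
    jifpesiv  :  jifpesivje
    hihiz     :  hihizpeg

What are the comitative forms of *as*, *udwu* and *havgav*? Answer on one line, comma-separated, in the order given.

The pattern is sibilance of the final sound: -peg when the stem ends in a sibilant (*legas*, *hihiz*); -je when the stem ends in a non-sibilant consonant (*teviklit*, *jifpesiv*); -ub when the stem ends in a vowel (*bedihu*, *fetalsa*).
The final sound of *as* is /s/, which is a sibilant, so the suffix is -peg, giving *aspeg*.
*udwu*: final sound = /u/, a vowel → -ub → *udwuub*.
Since the final sound of *havgav* is /v/ (a non-sibilant consonant), it takes -je, giving *havgavje*.

aspeg, udwuub, havgavje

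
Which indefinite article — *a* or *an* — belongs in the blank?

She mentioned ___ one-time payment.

The indefinite article is chosen by the initial *sound* of the following word, not its spelling.
*one-time* begins with the sound /wʌ/ (*one* pronounced /wʌn/) — a consonant sound.
So the article is *a*: She mentioned a one-time payment.

a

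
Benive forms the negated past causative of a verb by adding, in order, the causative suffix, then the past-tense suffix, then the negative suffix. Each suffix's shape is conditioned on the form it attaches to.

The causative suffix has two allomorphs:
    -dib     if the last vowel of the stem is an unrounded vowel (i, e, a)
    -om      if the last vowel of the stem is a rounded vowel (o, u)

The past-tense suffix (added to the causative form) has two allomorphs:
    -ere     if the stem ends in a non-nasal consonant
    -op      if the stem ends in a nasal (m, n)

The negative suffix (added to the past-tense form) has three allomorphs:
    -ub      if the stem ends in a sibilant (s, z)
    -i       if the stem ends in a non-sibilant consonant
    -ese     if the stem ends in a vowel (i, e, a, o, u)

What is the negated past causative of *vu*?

*vu*: last vowel = /u/, a rounded vowel → -om → *vuom*.
The final consonant of the causative form *vuom* is /m/, which is a nasal, so the past-tense suffix is -op, giving *vuomop*.
Since the final sound of the past-tense form *vuomop* is /p/ (a non-sibilant consonant), it takes -i, giving *vuomopi*.

vuomopi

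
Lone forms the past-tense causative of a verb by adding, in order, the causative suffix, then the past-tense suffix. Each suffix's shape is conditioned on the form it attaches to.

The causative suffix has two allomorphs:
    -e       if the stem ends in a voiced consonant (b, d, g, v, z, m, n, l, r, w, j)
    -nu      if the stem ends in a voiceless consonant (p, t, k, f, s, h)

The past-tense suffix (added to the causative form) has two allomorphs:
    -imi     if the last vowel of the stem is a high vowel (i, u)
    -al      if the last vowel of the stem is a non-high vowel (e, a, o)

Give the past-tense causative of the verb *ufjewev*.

ufjeweveal

Since the final consonant of *ufjewev* is /v/ (voiced), it takes -e, giving *ufjeweve*.
Since the last vowel of the causative form *ufjeweve* is /e/ (a non-high vowel), it takes -al, giving *ufjeweveal*.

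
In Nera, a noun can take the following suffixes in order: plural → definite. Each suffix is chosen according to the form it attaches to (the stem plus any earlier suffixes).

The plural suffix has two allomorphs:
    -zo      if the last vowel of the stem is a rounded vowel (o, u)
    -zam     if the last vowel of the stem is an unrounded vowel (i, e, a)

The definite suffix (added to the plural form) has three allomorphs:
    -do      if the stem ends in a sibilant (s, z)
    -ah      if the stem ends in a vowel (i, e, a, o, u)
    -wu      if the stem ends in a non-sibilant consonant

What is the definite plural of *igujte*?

igujtezamwu

*igujte* — last vowel /e/ (an unrounded vowel) → -zam → *igujtezam*.
The final sound of the plural form *igujtezam* is /m/, which is a non-sibilant consonant, so the definite suffix is -wu, giving *igujtezamwu*.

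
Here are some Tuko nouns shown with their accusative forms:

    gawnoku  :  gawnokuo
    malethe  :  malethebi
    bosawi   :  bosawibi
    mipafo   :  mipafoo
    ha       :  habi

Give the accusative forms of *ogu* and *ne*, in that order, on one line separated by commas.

oguo, nebi

The pattern is rounding harmony: -o when the last vowel of the stem is a rounded vowel (*gawnoku*, *mipafo*); -bi when the last vowel of the stem is an unrounded vowel (*malethe*, *bosawi*, *ha*).
Since the last vowel of *ogu* is /u/ (a rounded vowel), it takes -o, giving *oguo*.
Since the last vowel of *ne* is /e/ (an unrounded vowel), it takes -bi, giving *nebi*.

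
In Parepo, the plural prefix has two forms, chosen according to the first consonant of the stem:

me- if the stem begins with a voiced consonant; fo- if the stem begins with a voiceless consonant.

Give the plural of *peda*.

fopeda

Since the first consonant of *peda* is /p/ (voiceless), it takes fo-, giving *fopeda*.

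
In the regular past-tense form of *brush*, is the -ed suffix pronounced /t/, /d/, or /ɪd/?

/t/

The stem *brush* ends in a voiceless consonant other than /t/.
The -ed suffix is realized as /ɪd/ after /t, d/; as /t/ after other voiceless consonants; and as /d/ after other voiced sounds.
So -ed on *brush* is pronounced /t/.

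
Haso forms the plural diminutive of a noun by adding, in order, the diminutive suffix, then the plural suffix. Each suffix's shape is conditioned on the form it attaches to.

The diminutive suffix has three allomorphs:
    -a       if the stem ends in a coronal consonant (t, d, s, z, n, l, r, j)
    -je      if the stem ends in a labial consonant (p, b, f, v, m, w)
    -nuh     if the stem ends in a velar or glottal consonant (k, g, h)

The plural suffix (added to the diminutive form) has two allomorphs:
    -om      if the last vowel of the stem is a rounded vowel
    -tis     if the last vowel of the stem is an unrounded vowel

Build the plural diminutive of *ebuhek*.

ebuheknuhom

*ebuhek*: final consonant = /k/, velar/glottal → -nuh → *ebuheknuh*.
Since the last vowel of the diminutive form *ebuheknuh* is /u/ (a rounded vowel), it takes -om, giving *ebuheknuhom*.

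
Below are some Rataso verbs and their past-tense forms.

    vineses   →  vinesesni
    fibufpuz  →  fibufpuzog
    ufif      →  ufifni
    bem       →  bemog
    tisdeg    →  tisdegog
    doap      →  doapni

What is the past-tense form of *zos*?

The suffix is conditioned by the final consonant: -ni when the stem ends in a voiceless consonant (*vineses*, *ufif*, *doap*); -og when the stem ends in a voiced consonant (*fibufpuz*, *bem*, *tisdeg*).
*zos*: final consonant = /s/, voiceless → -ni → *zosni*.

zosni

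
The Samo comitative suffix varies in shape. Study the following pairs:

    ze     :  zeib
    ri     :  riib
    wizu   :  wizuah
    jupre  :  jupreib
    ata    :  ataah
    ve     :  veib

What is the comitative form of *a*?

The suffix is conditioned by the last vowel: -ib when the last vowel of the stem is a front vowel (*ze*, *ri*, *jupre*, *ve*); -ah when the last vowel of the stem is a back vowel (*wizu*, *ata*).
*a* — last vowel /a/ (a back vowel) → -ah → *aah*.

aah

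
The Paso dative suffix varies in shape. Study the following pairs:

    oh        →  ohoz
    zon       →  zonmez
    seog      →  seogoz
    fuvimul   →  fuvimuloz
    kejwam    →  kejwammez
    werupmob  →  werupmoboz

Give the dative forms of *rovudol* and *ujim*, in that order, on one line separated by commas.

Looking at the final consonant of each stem: -mez when the stem ends in a nasal (*zon*, *kejwam*); -oz when the stem ends in a non-nasal consonant (*oh*, *seog*, *fuvimul*, *werupmob*).
*rovudol*: final consonant = /l/, non-nasal → -oz → *rovudoloz*.
Since the final consonant of *ujim* is /m/ (a nasal), it takes -mez, giving *ujimmez*.

rovudoloz, ujimmez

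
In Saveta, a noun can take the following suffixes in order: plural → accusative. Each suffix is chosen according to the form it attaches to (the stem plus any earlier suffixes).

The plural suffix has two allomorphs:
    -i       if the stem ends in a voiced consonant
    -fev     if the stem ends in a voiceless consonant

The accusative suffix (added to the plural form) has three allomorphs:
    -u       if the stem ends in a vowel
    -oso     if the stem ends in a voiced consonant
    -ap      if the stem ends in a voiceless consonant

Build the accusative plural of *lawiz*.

*lawiz*: final consonant = /z/, voiced → -i → *lawizi*.
The final sound of the plural form *lawizi* is /i/, which is a vowel, so the accusative suffix is -u, giving *lawiziu*.

lawiziu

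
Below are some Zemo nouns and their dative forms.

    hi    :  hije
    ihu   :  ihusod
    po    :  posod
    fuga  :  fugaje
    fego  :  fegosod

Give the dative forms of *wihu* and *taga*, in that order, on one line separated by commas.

Looking at the last vowel of each stem: -sod when the last vowel of the stem is a rounded vowel (*ihu*, *po*, *fego*); -je when the last vowel of the stem is an unrounded vowel (*hi*, *fuga*).
*wihu* — last vowel /u/ (a rounded vowel) → -sod → *wihusod*.
Since the last vowel of *taga* is /a/ (an unrounded vowel), it takes -je, giving *tagaje*.

wihusod, tagaje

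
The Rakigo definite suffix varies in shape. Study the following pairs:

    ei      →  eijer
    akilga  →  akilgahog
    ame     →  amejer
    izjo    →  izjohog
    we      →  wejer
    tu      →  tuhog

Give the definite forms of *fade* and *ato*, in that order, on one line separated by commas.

The alternation tracks the last vowel of the stem — -jer when the last vowel of the stem is a front vowel (*ei*, *ame*, *we*); -hog when the last vowel of the stem is a back vowel (*akilga*, *izjo*, *tu*).
*fade* — last vowel /e/ (a front vowel) → -jer → *fadejer*.
*ato* — last vowel /o/ (a back vowel) → -hog → *atohog*.

fadejer, atohog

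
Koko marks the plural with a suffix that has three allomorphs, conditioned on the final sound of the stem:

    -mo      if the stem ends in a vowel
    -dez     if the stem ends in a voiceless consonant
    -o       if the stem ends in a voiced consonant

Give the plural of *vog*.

*vog*: final sound = /g/, a voiced consonant → -o → *vogo*.

vogo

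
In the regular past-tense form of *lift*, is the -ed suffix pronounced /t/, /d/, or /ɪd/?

The stem *lift* ends in /t/ or /d/.
The -ed suffix is realized as /ɪd/ after /t, d/; as /t/ after other voiceless consonants; and as /d/ after other voiced sounds.
So -ed on *lift* is pronounced /ɪd/.

/ɪd/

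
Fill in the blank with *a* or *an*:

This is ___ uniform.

The indefinite article is chosen by the initial *sound* of the following word, not its spelling.
*uniform* begins with the sound /juː/ (u pronounced /juː/) — a consonant sound.
So the article is *a*: This is a uniform.

a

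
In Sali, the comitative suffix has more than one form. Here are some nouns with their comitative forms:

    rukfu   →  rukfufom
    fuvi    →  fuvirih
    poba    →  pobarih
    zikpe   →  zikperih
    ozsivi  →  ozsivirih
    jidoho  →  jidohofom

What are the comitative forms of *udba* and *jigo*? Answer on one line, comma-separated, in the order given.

The pattern is rounding harmony: -fom when the last vowel of the stem is a rounded vowel (*rukfu*, *jidoho*); -rih when the last vowel of the stem is an unrounded vowel (*fuvi*, *poba*, *zikpe*, *ozsivi*).
The last vowel of *udba* is /a/, which is an unrounded vowel, so the suffix is -rih, giving *udbarih*.
*jigo*: last vowel = /o/, a rounded vowel → -fom → *jigofom*.

udbarih, jigofom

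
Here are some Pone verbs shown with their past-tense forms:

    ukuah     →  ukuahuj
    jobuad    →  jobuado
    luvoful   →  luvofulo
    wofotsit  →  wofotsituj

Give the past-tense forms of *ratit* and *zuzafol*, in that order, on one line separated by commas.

Looking at the final consonant of each stem: -uj when the stem ends in a voiceless consonant (*ukuah*, *wofotsit*); -o when the stem ends in a voiced consonant (*jobuad*, *luvoful*).
*ratit*: final consonant = /t/, voiceless → -uj → *ratituj*.
Since the final consonant of *zuzafol* is /l/ (voiced), it takes -o, giving *zuzafolo*.

ratituj, zuzafolo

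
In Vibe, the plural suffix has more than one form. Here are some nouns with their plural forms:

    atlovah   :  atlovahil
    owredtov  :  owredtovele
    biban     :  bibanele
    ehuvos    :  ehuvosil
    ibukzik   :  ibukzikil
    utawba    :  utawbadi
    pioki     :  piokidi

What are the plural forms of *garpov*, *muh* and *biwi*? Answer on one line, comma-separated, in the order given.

The suffix is conditioned by the final sound: -il when the stem ends in a voiceless consonant (*atlovah*, *ehuvos*, *ibukzik*); -ele when the stem ends in a voiced consonant (*owredtov*, *biban*); -di when the stem ends in a vowel (*utawba*, *pioki*).
Since the final sound of *garpov* is /v/ (a voiced consonant), it takes -ele, giving *garpovele*.
*muh* — final sound /h/ (a voiceless consonant) → -il → *muhil*.
The final sound of *biwi* is /i/, which is a vowel, so the suffix is -di, giving *biwidi*.

garpovele, muhil, biwidi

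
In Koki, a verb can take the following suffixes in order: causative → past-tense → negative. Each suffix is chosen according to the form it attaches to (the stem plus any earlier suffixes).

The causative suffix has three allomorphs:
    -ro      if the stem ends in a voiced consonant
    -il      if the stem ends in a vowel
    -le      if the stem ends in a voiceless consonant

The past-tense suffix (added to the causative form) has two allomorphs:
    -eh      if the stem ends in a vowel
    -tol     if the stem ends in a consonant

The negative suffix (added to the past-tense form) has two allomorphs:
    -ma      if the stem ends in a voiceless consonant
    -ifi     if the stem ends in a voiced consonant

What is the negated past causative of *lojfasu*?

The final sound of *lojfasu* is /u/, which is a vowel, so the causative suffix is -il, giving *lojfasuil*.
The causative form *lojfasuil*: final sound = /l/, a consonant → -tol → *lojfasuiltol*.
Since the final consonant of the past-tense form *lojfasuiltol* is /l/ (voiced), it takes -ifi, giving *lojfasuiltolifi*.

lojfasuiltolifi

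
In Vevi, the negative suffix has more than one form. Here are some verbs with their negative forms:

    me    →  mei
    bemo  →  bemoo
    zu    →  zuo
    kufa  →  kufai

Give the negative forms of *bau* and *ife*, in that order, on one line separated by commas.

bauo, ifei

The pattern is rounding harmony: -o when the last vowel of the stem is a rounded vowel (*bemo*, *zu*); -i when the last vowel of the stem is an unrounded vowel (*me*, *kufa*).
*bau* — last vowel /u/ (a rounded vowel) → -o → *bauo*.
*ife* — last vowel /e/ (an unrounded vowel) → -i → *ifei*.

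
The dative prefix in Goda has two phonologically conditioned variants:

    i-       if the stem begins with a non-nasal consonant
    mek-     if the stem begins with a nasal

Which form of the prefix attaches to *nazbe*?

mek-

*nazbe*: first consonant = /n/, a nasal → mek-.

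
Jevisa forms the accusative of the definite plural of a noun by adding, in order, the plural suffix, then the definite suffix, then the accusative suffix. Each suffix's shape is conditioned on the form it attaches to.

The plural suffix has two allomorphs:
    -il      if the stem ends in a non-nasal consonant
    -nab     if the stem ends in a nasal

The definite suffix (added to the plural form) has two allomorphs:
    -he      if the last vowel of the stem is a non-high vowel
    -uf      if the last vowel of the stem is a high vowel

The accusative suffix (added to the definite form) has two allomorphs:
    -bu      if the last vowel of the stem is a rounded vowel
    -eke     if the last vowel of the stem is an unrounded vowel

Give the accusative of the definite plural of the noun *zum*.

Since the final consonant of *zum* is /m/ (a nasal), it takes -nab, giving *zumnab*.
The last vowel of the plural form *zumnab* is /a/, which is a non-high vowel, so the definite suffix is -he, giving *zumnabhe*.
The last vowel of the definite form *zumnabhe* is /e/, which is an unrounded vowel, so the accusative suffix is -eke, giving *zumnabheeke*.

zumnabheeke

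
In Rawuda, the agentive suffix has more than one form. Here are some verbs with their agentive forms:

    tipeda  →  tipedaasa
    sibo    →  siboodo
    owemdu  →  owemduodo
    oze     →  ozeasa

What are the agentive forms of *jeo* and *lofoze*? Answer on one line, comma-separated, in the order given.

jeoodo, lofozeasa

The suffix is conditioned by the last vowel: -odo when the last vowel of the stem is a rounded vowel (*sibo*, *owemdu*); -asa when the last vowel of the stem is an unrounded vowel (*tipeda*, *oze*).
The last vowel of *jeo* is /o/, which is a rounded vowel, so the suffix is -odo, giving *jeoodo*.
The last vowel of *lofoze* is /e/, which is an unrounded vowel, so the suffix is -asa, giving *lofozeasa*.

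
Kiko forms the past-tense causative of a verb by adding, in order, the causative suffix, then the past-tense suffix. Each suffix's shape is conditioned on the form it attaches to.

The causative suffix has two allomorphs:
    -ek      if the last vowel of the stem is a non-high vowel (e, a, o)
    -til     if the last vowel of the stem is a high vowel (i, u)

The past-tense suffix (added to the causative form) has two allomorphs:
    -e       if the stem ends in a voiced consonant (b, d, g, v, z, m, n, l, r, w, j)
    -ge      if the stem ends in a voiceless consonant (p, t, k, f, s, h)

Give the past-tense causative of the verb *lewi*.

Since the last vowel of *lewi* is /i/ (a high vowel), it takes -til, giving *lewitil*.
The causative form *lewitil*: final consonant = /l/, voiced → -e → *lewitile*.

lewitile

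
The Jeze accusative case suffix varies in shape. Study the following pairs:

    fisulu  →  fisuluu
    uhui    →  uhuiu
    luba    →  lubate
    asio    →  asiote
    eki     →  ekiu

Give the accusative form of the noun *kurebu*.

The pattern is height harmony: -u when the last vowel of the stem is a high vowel (*fisulu*, *uhui*, *eki*); -te when the last vowel of the stem is a non-high vowel (*luba*, *asio*).
The last vowel of *kurebu* is /u/, which is a high vowel, so the suffix is -u, giving *kurebuu*.

kurebuu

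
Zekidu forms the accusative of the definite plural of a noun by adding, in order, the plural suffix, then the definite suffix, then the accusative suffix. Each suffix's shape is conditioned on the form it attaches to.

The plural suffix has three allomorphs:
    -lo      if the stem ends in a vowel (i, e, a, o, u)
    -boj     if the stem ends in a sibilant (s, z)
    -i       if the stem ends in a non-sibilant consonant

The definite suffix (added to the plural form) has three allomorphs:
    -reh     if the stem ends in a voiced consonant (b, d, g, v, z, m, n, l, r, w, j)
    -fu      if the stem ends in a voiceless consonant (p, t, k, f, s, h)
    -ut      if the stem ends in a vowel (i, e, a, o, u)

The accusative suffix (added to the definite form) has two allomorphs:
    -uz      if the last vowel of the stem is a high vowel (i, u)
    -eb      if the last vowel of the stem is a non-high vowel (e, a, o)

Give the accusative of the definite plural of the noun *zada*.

*zada*: final sound = /a/, a vowel → -lo → *zadalo*.
Since the final sound of the plural form *zadalo* is /o/ (a vowel), it takes -ut, giving *zadalout*.
The definite form *zadalout*: last vowel = /u/, a high vowel → -uz → *zadaloutuz*.

zadaloutuz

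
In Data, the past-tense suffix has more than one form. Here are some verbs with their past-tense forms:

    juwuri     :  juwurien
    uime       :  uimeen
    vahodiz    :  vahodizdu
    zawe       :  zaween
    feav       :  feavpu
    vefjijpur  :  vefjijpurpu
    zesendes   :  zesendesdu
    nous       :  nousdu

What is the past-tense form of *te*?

teen

Looking at the final sound of each stem: -du when the stem ends in a sibilant (*vahodiz*, *zesendes*, *nous*); -pu when the stem ends in a non-sibilant consonant (*feav*, *vefjijpur*); -en when the stem ends in a vowel (*juwuri*, *uime*, *zawe*).
The final sound of *te* is /e/, which is a vowel, so the suffix is -en, giving *teen*.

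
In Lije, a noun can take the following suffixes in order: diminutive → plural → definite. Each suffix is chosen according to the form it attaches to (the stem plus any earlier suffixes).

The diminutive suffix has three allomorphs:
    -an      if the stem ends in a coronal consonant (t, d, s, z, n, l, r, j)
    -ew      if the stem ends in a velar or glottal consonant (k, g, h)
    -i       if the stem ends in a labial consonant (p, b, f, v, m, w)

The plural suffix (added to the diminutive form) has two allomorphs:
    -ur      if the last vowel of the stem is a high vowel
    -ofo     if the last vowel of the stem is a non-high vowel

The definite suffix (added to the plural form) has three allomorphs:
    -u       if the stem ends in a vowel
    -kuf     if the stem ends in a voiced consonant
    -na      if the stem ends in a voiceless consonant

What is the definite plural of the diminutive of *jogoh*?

jogohewofou

*jogoh* — final consonant /h/ (velar/glottal) → -ew → *jogohew*.
The last vowel of the diminutive form *jogohew* is /e/, which is a non-high vowel, so the plural suffix is -ofo, giving *jogohewofo*.
The plural form *jogohewofo*: final sound = /o/, a vowel → -u → *jogohewofou*.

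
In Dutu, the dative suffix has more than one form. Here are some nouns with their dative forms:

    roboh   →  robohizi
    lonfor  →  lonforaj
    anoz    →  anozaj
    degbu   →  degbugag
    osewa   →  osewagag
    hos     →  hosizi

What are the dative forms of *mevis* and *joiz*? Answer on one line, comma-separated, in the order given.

mevisizi, joizaj

The suffix is conditioned by the final sound: -izi when the stem ends in a voiceless consonant (*roboh*, *hos*); -aj when the stem ends in a voiced consonant (*lonfor*, *anoz*); -gag when the stem ends in a vowel (*degbu*, *osewa*).
Since the final sound of *mevis* is /s/ (a voiceless consonant), it takes -izi, giving *mevisizi*.
*joiz* — final sound /z/ (a voiced consonant) → -aj → *joizaj*.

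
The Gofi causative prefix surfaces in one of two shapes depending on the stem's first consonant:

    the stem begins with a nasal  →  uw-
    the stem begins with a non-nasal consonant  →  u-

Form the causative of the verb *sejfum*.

*sejfum* — first consonant /s/ (non-nasal) → u- → *usejfum*.

usejfum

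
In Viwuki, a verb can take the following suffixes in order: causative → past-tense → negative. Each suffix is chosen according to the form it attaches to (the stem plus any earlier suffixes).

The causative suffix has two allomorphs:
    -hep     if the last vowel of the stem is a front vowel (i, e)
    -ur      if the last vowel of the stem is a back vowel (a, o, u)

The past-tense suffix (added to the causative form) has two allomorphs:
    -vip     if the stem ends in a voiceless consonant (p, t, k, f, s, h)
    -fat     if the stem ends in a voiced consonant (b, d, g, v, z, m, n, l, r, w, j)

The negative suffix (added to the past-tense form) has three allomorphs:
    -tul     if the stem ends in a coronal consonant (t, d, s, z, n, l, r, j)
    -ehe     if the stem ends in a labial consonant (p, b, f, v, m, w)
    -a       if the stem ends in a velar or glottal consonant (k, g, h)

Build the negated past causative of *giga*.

*giga* — last vowel /a/ (a back vowel) → -ur → *gigaur*.
The final consonant of the causative form *gigaur* is /r/, which is voiced, so the past-tense suffix is -fat, giving *gigaurfat*.
The final consonant of the past-tense form *gigaurfat* is /t/, which is coronal, so the negative suffix is -tul, giving *gigaurfattul*.

gigaurfattul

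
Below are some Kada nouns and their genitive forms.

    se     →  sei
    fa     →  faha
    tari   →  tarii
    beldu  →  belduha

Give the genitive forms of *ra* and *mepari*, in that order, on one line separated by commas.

The alternation tracks the last vowel of the stem — -i when the last vowel of the stem is a front vowel (*se*, *tari*); -ha when the last vowel of the stem is a back vowel (*fa*, *beldu*).
The last vowel of *ra* is /a/, which is a back vowel, so the suffix is -ha, giving *raha*.
*mepari* — last vowel /i/ (a front vowel) → -i → *meparii*.

raha, meparii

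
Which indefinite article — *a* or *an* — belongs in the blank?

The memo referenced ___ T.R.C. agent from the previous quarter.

The indefinite article is chosen by the initial *sound* of the following word, not its spelling.
The initialism *T.R.C.* is read letter by letter; the first letter, T, is pronounced /tiː/, which begins with a consonant sound.
So the article is *a*: The memo referenced a T.R.C. agent from the previous quarter.

a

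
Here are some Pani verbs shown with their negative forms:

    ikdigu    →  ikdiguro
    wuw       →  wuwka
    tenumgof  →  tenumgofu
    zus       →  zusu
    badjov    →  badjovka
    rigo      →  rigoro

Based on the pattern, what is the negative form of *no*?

The suffix is conditioned by the final sound: -u when the stem ends in a voiceless consonant (*tenumgof*, *zus*); -ka when the stem ends in a voiced consonant (*wuw*, *badjov*); -ro when the stem ends in a vowel (*ikdigu*, *rigo*).
*no*: final sound = /o/, a vowel → -ro → *noro*.

noro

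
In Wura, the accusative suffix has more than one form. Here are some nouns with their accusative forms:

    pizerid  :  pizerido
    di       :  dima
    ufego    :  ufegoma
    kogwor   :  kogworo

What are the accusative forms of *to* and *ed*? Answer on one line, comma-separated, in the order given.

toma, edo

Looking at the final sound of each stem: -o when the stem ends in a consonant (*pizerid*, *kogwor*); -ma when the stem ends in a vowel (*di*, *ufego*).
*to* — final sound /o/ (a vowel) → -ma → *toma*.
The final sound of *ed* is /d/, which is a consonant, so the suffix is -o, giving *edo*.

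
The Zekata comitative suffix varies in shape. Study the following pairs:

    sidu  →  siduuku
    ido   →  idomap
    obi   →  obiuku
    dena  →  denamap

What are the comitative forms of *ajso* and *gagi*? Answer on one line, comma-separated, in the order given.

Looking at the last vowel of each stem: -uku when the last vowel of the stem is a high vowel (*sidu*, *obi*); -map when the last vowel of the stem is a non-high vowel (*ido*, *dena*).
The last vowel of *ajso* is /o/, which is a non-high vowel, so the suffix is -map, giving *ajsomap*.
The last vowel of *gagi* is /i/, which is a high vowel, so the suffix is -uku, giving *gagiuku*.

ajsomap, gagiuku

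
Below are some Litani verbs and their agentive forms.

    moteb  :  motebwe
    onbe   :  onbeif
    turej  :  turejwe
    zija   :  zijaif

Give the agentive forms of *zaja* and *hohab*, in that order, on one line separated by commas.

The alternation tracks the final sound of the stem — -we when the stem ends in a consonant (*moteb*, *turej*); -if when the stem ends in a vowel (*onbe*, *zija*).
Since the final sound of *zaja* is /a/ (a vowel), it takes -if, giving *zajaif*.
*hohab*: final sound = /b/, a consonant → -we → *hohabwe*.

zajaif, hohabwe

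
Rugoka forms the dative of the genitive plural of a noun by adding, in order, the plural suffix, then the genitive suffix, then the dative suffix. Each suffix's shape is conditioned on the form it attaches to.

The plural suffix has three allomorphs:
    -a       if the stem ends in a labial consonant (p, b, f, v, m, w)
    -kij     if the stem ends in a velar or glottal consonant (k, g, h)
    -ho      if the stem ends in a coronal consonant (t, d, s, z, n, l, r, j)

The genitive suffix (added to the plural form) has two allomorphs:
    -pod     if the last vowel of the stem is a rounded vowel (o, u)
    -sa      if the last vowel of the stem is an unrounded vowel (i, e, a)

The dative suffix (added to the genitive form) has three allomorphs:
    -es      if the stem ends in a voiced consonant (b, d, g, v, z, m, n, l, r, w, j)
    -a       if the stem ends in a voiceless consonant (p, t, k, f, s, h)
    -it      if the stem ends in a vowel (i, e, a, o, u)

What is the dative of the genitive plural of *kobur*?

koburhopodes

Since the final consonant of *kobur* is /r/ (coronal), it takes -ho, giving *koburho*.
The plural form *koburho*: last vowel = /o/, a rounded vowel → -pod → *koburhopod*.
Since the final sound of the genitive form *koburhopod* is /d/ (a voiced consonant), it takes -es, giving *koburhopodes*.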